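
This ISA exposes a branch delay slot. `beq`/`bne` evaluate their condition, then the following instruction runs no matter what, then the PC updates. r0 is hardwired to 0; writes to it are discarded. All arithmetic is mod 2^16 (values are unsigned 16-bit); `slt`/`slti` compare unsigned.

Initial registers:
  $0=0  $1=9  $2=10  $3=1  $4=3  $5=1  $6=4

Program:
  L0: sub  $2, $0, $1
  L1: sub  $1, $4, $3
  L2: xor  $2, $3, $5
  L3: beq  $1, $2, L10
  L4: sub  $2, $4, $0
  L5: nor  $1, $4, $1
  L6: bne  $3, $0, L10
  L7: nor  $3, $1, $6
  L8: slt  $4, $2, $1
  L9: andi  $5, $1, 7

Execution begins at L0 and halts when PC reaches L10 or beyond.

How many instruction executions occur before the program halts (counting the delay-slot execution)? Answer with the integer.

PC=0  sub  $2, $0, $1        | $0=0 $1=9 $2=65527 $3=1 $4=3 $5=1 $6=4
PC=1  sub  $1, $4, $3        | $0=0 $1=2 $2=65527 $3=1 $4=3 $5=1 $6=4
PC=2  xor  $2, $3, $5        | $0=0 $1=2 $2=0 $3=1 $4=3 $5=1 $6=4
PC=3  beq  $1, $2, L10       | $0=0 $1=2 $2=0 $3=1 $4=3 $5=1 $6=4  [not taken]
PC=4  sub  $2, $4, $0        | $0=0 $1=2 $2=3 $3=1 $4=3 $5=1 $6=4
PC=5  nor  $1, $4, $1        | $0=0 $1=65532 $2=3 $3=1 $4=3 $5=1 $6=4
PC=6  bne  $3, $0, L10       | $0=0 $1=65532 $2=3 $3=1 $4=3 $5=1 $6=4  [TAKEN]
PC=7  nor  $3, $1, $6        | $0=0 $1=65532 $2=3 $3=3 $4=3 $5=1 $6=4

8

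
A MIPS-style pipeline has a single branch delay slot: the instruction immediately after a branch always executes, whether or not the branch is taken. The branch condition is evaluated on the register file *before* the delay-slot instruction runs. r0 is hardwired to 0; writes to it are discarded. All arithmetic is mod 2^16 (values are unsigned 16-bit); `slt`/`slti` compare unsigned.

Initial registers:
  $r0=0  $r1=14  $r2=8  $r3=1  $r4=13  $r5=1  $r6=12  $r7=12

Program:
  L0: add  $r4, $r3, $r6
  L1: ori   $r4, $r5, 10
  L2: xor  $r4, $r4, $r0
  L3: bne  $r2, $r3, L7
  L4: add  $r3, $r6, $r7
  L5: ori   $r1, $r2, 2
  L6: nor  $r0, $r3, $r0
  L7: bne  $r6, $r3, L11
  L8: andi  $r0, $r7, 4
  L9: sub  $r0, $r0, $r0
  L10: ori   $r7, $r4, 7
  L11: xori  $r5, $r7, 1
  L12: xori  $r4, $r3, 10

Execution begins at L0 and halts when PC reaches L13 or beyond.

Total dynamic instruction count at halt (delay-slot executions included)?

9

PC=0  add  $r4, $r3, $r6     | $r0=0 $r1=14 $r2=8 $r3=1 $r4=13 $r5=1 $r6=12 $r7=12
PC=1  ori   $r4, $r5, 10     | $r0=0 $r1=14 $r2=8 $r3=1 $r4=11 $r5=1 $r6=12 $r7=12
PC=2  xor  $r4, $r4, $r0     | $r0=0 $r1=14 $r2=8 $r3=1 $r4=11 $r5=1 $r6=12 $r7=12
PC=3  bne  $r2, $r3, L7      | $r0=0 $r1=14 $r2=8 $r3=1 $r4=11 $r5=1 $r6=12 $r7=12  [TAKEN]
PC=4  add  $r3, $r6, $r7     | $r0=0 $r1=14 $r2=8 $r3=24 $r4=11 $r5=1 $r6=12 $r7=12
PC=7  bne  $r6, $r3, L11     | $r0=0 $r1=14 $r2=8 $r3=24 $r4=11 $r5=1 $r6=12 $r7=12  [TAKEN]
PC=8  andi  $r0, $r7, 4      | $r0=0 $r1=14 $r2=8 $r3=24 $r4=11 $r5=1 $r6=12 $r7=12
PC=11 xori  $r5, $r7, 1      | $r0=0 $r1=14 $r2=8 $r3=24 $r4=11 $r5=13 $r6=12 $r7=12
PC=12 xori  $r4, $r3, 10     | $r0=0 $r1=14 $r2=8 $r3=24 $r4=18 $r5=13 $r6=12 $r7=12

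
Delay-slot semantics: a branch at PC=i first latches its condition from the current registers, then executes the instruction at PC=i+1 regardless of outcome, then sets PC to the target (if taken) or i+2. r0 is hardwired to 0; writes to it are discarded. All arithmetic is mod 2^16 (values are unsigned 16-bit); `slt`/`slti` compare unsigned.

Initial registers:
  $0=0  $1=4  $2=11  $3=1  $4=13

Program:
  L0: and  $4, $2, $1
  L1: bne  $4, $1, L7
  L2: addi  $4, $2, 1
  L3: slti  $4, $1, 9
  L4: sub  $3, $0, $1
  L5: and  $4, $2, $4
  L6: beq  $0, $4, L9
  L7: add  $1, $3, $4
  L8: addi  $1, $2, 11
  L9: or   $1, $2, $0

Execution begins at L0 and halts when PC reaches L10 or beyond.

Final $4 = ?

  step pc=0: and  $4, $2, $1  regs=(0,4,11,1,0)
  step pc=1: bne  $4, $1, L7  cond=T  regs=(0,4,11,1,0)
  step pc=2: addi  $4, $2, 1  regs=(0,4,11,1,12)
  step pc=7: add  $1, $3, $4  regs=(0,13,11,1,12)
  step pc=8: addi  $1, $2, 11  regs=(0,22,11,1,12)
  step pc=9: or   $1, $2, $0  regs=(0,11,11,1,12)

12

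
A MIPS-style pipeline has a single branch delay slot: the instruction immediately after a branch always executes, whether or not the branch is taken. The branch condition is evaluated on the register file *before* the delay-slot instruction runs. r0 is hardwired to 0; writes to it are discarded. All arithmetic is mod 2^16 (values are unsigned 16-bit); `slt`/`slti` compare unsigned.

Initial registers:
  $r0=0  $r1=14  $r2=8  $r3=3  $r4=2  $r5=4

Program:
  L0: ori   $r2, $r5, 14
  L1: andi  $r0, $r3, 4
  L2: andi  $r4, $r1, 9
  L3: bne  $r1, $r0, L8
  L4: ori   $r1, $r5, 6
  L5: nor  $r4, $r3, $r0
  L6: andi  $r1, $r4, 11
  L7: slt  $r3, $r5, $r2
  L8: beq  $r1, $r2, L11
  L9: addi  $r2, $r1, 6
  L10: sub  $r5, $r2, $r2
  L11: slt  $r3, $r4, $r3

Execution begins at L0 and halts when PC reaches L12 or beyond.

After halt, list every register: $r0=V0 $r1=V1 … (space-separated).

#0 ori   $r2, $r5, 14 ; 0/14/14/3/2/4
#1 andi  $r0, $r3, 4 ; 0/14/14/3/2/4
#2 andi  $r4, $r1, 9 ; 0/14/14/3/8/4
#3 bne  $r1, $r0, L8 ; 0/14/14/3/8/4 ; →target
#4 ori   $r1, $r5, 6 ; 0/6/14/3/8/4
#8 beq  $r1, $r2, L11 ; 0/6/14/3/8/4 ; →fallthru
#9 addi  $r2, $r1, 6 ; 0/6/12/3/8/4
#10 sub  $r5, $r2, $r2 ; 0/6/12/3/8/0
#11 slt  $r3, $r4, $r3 ; 0/6/12/0/8/0

$r0=0 $r1=6 $r2=12 $r3=0 $r4=8 $r5=0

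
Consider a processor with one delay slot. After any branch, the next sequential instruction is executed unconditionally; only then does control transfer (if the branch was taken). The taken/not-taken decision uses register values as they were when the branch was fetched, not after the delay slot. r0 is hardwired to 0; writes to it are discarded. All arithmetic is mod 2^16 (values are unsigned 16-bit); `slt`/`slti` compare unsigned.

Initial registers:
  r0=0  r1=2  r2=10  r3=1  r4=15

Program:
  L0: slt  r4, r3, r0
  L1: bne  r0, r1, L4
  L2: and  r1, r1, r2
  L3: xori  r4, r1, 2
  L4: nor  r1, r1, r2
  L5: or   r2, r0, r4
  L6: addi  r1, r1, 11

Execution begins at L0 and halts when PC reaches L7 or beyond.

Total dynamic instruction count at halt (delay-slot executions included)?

6

  step pc=0: slt  r4, r3, r0  regs=(0,2,10,1,0)
  step pc=1: bne  r0, r1, L4  cond=T  regs=(0,2,10,1,0)
  step pc=2: and  r1, r1, r2  regs=(0,2,10,1,0)
  step pc=4: nor  r1, r1, r2  regs=(0,65525,10,1,0)
  step pc=5: or   r2, r0, r4  regs=(0,65525,0,1,0)
  step pc=6: addi  r1, r1, 11  regs=(0,0,0,1,0)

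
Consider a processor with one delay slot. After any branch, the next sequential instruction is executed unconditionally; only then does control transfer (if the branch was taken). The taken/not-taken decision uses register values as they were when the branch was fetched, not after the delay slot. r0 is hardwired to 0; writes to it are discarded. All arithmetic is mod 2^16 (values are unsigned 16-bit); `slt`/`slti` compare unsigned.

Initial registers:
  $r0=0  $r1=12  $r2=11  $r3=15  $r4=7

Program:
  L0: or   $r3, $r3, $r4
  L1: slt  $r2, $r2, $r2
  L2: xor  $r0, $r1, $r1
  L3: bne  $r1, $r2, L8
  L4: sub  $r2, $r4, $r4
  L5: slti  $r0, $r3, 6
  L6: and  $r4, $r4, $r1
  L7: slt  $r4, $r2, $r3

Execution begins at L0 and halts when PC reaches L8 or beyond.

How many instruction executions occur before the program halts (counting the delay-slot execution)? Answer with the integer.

5

PC=0  or   $r3, $r3, $r4     | $r0=0 $r1=12 $r2=11 $r3=15 $r4=7
PC=1  slt  $r2, $r2, $r2     | $r0=0 $r1=12 $r2=0 $r3=15 $r4=7
PC=2  xor  $r0, $r1, $r1     | $r0=0 $r1=12 $r2=0 $r3=15 $r4=7
PC=3  bne  $r1, $r2, L8      | $r0=0 $r1=12 $r2=0 $r3=15 $r4=7  [TAKEN]
PC=4  sub  $r2, $r4, $r4     | $r0=0 $r1=12 $r2=0 $r3=15 $r4=7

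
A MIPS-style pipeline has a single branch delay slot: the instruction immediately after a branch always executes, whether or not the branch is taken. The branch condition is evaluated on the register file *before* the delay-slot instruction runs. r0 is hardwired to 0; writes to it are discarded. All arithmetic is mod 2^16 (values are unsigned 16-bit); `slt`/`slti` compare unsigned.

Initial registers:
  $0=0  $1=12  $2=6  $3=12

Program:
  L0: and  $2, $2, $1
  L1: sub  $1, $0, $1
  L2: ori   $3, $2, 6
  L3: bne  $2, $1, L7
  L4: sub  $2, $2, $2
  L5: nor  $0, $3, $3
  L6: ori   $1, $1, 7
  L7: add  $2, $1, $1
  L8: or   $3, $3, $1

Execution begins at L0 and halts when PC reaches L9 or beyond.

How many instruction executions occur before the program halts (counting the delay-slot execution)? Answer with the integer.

#0 and  $2, $2, $1 ; 0/12/4/12
#1 sub  $1, $0, $1 ; 0/65524/4/12
#2 ori   $3, $2, 6 ; 0/65524/4/6
#3 bne  $2, $1, L7 ; 0/65524/4/6 ; →target
#4 sub  $2, $2, $2 ; 0/65524/0/6
#7 add  $2, $1, $1 ; 0/65524/65512/6
#8 or   $3, $3, $1 ; 0/65524/65512/65526

7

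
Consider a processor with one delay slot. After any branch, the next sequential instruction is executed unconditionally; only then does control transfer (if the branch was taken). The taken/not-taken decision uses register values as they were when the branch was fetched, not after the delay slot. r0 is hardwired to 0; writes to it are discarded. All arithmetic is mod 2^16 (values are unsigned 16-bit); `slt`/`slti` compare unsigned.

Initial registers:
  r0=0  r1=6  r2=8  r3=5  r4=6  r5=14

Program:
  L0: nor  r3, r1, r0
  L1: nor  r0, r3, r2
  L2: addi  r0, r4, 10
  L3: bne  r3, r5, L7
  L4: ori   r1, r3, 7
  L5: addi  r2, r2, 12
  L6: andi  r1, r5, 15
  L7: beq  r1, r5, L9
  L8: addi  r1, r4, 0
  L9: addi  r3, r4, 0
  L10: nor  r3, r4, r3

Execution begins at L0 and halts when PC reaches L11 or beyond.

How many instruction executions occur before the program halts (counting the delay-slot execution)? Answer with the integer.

[0] nor  r3, r1, r0  →  {r0:0, r1:6, r2:8, r3:65529, r4:6, r5:14}
[1] nor  r0, r3, r2  →  {r0:0, r1:6, r2:8, r3:65529, r4:6, r5:14}
[2] addi  r0, r4, 10  →  {r0:0, r1:6, r2:8, r3:65529, r4:6, r5:14}
[3] bne  r3, r5, L7  →  {r0:0, r1:6, r2:8, r3:65529, r4:6, r5:14}  ⟨branch taken⟩
[4] ori   r1, r3, 7  →  {r0:0, r1:65535, r2:8, r3:65529, r4:6, r5:14}
[7] beq  r1, r5, L9  →  {r0:0, r1:65535, r2:8, r3:65529, r4:6, r5:14}  ⟨branch fallthrough⟩
[8] addi  r1, r4, 0  →  {r0:0, r1:6, r2:8, r3:65529, r4:6, r5:14}
[9] addi  r3, r4, 0  →  {r0:0, r1:6, r2:8, r3:6, r4:6, r5:14}
[10] nor  r3, r4, r3  →  {r0:0, r1:6, r2:8, r3:65529, r4:6, r5:14}

9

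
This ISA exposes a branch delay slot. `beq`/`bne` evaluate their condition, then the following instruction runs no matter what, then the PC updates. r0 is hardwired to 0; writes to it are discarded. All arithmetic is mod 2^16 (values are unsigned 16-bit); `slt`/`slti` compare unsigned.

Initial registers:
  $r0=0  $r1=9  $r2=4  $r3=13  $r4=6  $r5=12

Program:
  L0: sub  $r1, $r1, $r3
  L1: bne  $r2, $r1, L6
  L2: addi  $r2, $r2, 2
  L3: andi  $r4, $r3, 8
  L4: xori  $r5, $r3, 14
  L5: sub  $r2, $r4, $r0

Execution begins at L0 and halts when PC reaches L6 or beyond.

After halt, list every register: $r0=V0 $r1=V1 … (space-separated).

$r0=0 $r1=65532 $r2=6 $r3=13 $r4=6 $r5=12

[0] sub  $r1, $r1, $r3  →  {$r0:0, $r1:65532, $r2:4, $r3:13, $r4:6, $r5:12}
[1] bne  $r2, $r1, L6  →  {$r0:0, $r1:65532, $r2:4, $r3:13, $r4:6, $r5:12}  ⟨branch taken⟩
[2] addi  $r2, $r2, 2  →  {$r0:0, $r1:65532, $r2:6, $r3:13, $r4:6, $r5:12}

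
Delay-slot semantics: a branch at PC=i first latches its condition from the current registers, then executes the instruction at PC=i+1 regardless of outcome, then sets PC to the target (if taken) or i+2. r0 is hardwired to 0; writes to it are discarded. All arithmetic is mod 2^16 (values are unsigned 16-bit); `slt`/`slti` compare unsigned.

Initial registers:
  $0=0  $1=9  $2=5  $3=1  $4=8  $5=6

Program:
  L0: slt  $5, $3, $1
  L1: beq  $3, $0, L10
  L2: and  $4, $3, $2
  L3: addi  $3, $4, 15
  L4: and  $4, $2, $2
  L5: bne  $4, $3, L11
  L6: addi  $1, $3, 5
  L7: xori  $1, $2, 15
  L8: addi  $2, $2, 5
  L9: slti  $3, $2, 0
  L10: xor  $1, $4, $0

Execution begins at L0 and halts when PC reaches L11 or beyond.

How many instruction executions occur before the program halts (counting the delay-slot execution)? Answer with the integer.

7

  step pc=0: slt  $5, $3, $1  regs=(0,9,5,1,8,1)
  step pc=1: beq  $3, $0, L10  cond=F  regs=(0,9,5,1,8,1)
  step pc=2: and  $4, $3, $2  regs=(0,9,5,1,1,1)
  step pc=3: addi  $3, $4, 15  regs=(0,9,5,16,1,1)
  step pc=4: and  $4, $2, $2  regs=(0,9,5,16,5,1)
  step pc=5: bne  $4, $3, L11  cond=T  regs=(0,9,5,16,5,1)
  step pc=6: addi  $1, $3, 5  regs=(0,21,5,16,5,1)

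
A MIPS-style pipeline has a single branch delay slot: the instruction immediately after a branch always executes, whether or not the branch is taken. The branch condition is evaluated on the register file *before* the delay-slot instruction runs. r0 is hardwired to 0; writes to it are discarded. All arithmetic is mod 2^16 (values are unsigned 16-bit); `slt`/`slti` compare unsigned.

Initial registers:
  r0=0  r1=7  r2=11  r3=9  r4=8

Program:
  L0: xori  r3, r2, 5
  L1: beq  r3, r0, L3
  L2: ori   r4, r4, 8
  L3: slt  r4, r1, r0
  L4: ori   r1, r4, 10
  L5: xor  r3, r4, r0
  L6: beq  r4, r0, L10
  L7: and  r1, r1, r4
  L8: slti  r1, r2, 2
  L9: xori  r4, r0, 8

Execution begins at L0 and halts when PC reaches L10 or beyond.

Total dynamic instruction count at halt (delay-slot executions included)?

8

PC=0  xori  r3, r2, 5        | r0=0 r1=7 r2=11 r3=14 r4=8
PC=1  beq  r3, r0, L3        | r0=0 r1=7 r2=11 r3=14 r4=8  [not taken]
PC=2  ori   r4, r4, 8        | r0=0 r1=7 r2=11 r3=14 r4=8
PC=3  slt  r4, r1, r0        | r0=0 r1=7 r2=11 r3=14 r4=0
PC=4  ori   r1, r4, 10       | r0=0 r1=10 r2=11 r3=14 r4=0
PC=5  xor  r3, r4, r0        | r0=0 r1=10 r2=11 r3=0 r4=0
PC=6  beq  r4, r0, L10       | r0=0 r1=10 r2=11 r3=0 r4=0  [TAKEN]
PC=7  and  r1, r1, r4        | r0=0 r1=0 r2=11 r3=0 r4=0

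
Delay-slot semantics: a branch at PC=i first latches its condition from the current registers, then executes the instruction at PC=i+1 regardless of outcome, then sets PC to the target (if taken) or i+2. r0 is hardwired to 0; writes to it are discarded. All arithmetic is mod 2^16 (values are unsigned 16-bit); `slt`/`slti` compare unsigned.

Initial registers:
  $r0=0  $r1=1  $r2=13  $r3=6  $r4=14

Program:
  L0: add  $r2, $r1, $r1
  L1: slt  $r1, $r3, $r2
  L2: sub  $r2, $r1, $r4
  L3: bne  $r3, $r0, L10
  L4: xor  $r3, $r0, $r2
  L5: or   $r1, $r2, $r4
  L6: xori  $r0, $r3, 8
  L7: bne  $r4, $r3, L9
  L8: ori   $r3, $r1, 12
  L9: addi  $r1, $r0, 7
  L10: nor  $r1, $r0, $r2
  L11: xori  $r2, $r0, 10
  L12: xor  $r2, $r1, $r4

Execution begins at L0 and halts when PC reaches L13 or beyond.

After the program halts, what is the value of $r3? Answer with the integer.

#0 add  $r2, $r1, $r1 ; 0/1/2/6/14
#1 slt  $r1, $r3, $r2 ; 0/0/2/6/14
#2 sub  $r2, $r1, $r4 ; 0/0/65522/6/14
#3 bne  $r3, $r0, L10 ; 0/0/65522/6/14 ; →target
#4 xor  $r3, $r0, $r2 ; 0/0/65522/65522/14
#10 nor  $r1, $r0, $r2 ; 0/13/65522/65522/14
#11 xori  $r2, $r0, 10 ; 0/13/10/65522/14
#12 xor  $r2, $r1, $r4 ; 0/13/3/65522/14

65522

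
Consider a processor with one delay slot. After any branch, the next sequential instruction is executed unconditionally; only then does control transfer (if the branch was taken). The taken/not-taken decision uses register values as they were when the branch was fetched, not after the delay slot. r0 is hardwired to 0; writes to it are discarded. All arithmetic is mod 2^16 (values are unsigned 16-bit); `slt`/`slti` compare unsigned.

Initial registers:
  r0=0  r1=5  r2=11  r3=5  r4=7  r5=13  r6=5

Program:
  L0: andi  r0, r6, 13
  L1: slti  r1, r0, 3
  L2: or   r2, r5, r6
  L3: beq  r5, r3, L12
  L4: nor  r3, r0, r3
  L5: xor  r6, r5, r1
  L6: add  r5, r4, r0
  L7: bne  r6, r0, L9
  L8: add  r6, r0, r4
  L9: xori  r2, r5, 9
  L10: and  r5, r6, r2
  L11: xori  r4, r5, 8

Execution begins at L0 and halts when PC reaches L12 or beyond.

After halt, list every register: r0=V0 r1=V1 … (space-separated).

r0=0 r1=1 r2=14 r3=65530 r4=14 r5=6 r6=7

PC=0  andi  r0, r6, 13       | r0=0 r1=5 r2=11 r3=5 r4=7 r5=13 r6=5
PC=1  slti  r1, r0, 3        | r0=0 r1=1 r2=11 r3=5 r4=7 r5=13 r6=5
PC=2  or   r2, r5, r6        | r0=0 r1=1 r2=13 r3=5 r4=7 r5=13 r6=5
PC=3  beq  r5, r3, L12       | r0=0 r1=1 r2=13 r3=5 r4=7 r5=13 r6=5  [not taken]
PC=4  nor  r3, r0, r3        | r0=0 r1=1 r2=13 r3=65530 r4=7 r5=13 r6=5
PC=5  xor  r6, r5, r1        | r0=0 r1=1 r2=13 r3=65530 r4=7 r5=13 r6=12
PC=6  add  r5, r4, r0        | r0=0 r1=1 r2=13 r3=65530 r4=7 r5=7 r6=12
PC=7  bne  r6, r0, L9        | r0=0 r1=1 r2=13 r3=65530 r4=7 r5=7 r6=12  [TAKEN]
PC=8  add  r6, r0, r4        | r0=0 r1=1 r2=13 r3=65530 r4=7 r5=7 r6=7
PC=9  xori  r2, r5, 9        | r0=0 r1=1 r2=14 r3=65530 r4=7 r5=7 r6=7
PC=10 and  r5, r6, r2        | r0=0 r1=1 r2=14 r3=65530 r4=7 r5=6 r6=7
PC=11 xori  r4, r5, 8        | r0=0 r1=1 r2=14 r3=65530 r4=14 r5=6 r6=7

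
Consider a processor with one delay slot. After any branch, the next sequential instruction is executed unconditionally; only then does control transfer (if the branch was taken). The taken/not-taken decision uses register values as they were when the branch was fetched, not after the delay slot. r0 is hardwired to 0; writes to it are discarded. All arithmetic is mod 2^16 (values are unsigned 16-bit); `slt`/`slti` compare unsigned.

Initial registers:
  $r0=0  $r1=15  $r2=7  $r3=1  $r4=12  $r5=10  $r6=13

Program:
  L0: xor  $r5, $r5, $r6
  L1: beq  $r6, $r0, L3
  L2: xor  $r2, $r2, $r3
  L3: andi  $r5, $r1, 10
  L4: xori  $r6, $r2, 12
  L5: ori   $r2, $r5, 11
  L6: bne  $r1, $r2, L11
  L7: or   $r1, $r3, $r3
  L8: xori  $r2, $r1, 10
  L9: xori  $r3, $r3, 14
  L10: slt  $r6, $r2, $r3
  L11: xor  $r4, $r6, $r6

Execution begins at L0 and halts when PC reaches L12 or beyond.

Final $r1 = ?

1

[0] xor  $r5, $r5, $r6  →  {$r0:0, $r1:15, $r2:7, $r3:1, $r4:12, $r5:7, $r6:13}
[1] beq  $r6, $r0, L3  →  {$r0:0, $r1:15, $r2:7, $r3:1, $r4:12, $r5:7, $r6:13}  ⟨branch fallthrough⟩
[2] xor  $r2, $r2, $r3  →  {$r0:0, $r1:15, $r2:6, $r3:1, $r4:12, $r5:7, $r6:13}
[3] andi  $r5, $r1, 10  →  {$r0:0, $r1:15, $r2:6, $r3:1, $r4:12, $r5:10, $r6:13}
[4] xori  $r6, $r2, 12  →  {$r0:0, $r1:15, $r2:6, $r3:1, $r4:12, $r5:10, $r6:10}
[5] ori   $r2, $r5, 11  →  {$r0:0, $r1:15, $r2:11, $r3:1, $r4:12, $r5:10, $r6:10}
[6] bne  $r1, $r2, L11  →  {$r0:0, $r1:15, $r2:11, $r3:1, $r4:12, $r5:10, $r6:10}  ⟨branch taken⟩
[7] or   $r1, $r3, $r3  →  {$r0:0, $r1:1, $r2:11, $r3:1, $r4:12, $r5:10, $r6:10}
[11] xor  $r4, $r6, $r6  →  {$r0:0, $r1:1, $r2:11, $r3:1, $r4:0, $r5:10, $r6:10}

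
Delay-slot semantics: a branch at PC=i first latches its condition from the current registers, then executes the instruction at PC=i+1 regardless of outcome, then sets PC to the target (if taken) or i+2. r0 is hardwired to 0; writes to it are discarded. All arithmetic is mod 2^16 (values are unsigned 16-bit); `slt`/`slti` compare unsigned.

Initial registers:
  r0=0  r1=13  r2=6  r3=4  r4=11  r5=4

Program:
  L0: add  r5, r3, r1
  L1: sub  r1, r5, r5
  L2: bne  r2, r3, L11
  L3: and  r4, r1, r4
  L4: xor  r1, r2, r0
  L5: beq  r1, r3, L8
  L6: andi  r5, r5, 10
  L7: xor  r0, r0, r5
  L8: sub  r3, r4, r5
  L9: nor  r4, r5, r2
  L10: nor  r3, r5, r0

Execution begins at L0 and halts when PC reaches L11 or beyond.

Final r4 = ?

  step pc=0: add  r5, r3, r1  regs=(0,13,6,4,11,17)
  step pc=1: sub  r1, r5, r5  regs=(0,0,6,4,11,17)
  step pc=2: bne  r2, r3, L11  cond=T  regs=(0,0,6,4,11,17)
  step pc=3: and  r4, r1, r4  regs=(0,0,6,4,0,17)

0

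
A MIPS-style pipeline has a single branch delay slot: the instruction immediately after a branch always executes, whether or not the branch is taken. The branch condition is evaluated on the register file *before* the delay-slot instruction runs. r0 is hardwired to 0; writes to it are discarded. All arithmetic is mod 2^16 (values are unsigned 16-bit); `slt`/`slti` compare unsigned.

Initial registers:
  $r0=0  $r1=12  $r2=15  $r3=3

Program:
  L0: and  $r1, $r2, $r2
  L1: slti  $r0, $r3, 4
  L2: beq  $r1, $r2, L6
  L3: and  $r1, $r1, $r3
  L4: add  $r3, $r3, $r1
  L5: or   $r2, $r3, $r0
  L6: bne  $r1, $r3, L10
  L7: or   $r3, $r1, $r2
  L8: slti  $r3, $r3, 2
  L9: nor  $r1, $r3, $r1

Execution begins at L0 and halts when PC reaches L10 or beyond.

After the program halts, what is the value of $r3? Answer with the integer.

0

#0 and  $r1, $r2, $r2 ; 0/15/15/3
#1 slti  $r0, $r3, 4 ; 0/15/15/3
#2 beq  $r1, $r2, L6 ; 0/15/15/3 ; →target
#3 and  $r1, $r1, $r3 ; 0/3/15/3
#6 bne  $r1, $r3, L10 ; 0/3/15/3 ; →fallthru
#7 or   $r3, $r1, $r2 ; 0/3/15/15
#8 slti  $r3, $r3, 2 ; 0/3/15/0
#9 nor  $r1, $r3, $r1 ; 0/65532/15/0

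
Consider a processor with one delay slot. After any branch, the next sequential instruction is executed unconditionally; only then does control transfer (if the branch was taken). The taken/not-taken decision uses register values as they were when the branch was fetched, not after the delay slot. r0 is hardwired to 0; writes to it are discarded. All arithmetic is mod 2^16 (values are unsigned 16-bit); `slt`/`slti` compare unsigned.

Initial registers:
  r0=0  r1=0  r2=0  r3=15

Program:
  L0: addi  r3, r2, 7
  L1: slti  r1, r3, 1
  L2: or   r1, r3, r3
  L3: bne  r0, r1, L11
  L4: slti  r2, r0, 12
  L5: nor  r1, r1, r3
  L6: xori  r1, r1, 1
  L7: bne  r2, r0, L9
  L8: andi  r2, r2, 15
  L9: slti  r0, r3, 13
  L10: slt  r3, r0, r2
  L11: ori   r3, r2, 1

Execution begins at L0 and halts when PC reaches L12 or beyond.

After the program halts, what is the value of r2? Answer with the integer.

PC=0  addi  r3, r2, 7        | r0=0 r1=0 r2=0 r3=7
PC=1  slti  r1, r3, 1        | r0=0 r1=0 r2=0 r3=7
PC=2  or   r1, r3, r3        | r0=0 r1=7 r2=0 r3=7
PC=3  bne  r0, r1, L11       | r0=0 r1=7 r2=0 r3=7  [TAKEN]
PC=4  slti  r2, r0, 12       | r0=0 r1=7 r2=1 r3=7
PC=11 ori   r3, r2, 1        | r0=0 r1=7 r2=1 r3=1

1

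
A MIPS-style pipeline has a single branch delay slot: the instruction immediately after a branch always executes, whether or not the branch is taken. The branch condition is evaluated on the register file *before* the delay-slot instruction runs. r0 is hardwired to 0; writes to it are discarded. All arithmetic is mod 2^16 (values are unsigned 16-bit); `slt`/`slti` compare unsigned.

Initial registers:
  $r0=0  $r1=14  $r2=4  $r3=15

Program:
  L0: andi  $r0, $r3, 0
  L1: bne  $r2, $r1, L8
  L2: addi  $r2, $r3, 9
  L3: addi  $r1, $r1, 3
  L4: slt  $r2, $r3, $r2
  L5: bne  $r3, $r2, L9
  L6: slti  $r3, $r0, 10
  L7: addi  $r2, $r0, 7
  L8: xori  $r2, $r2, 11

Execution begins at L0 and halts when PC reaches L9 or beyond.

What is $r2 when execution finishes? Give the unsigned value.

19

PC=0  andi  $r0, $r3, 0      | $r0=0 $r1=14 $r2=4 $r3=15
PC=1  bne  $r2, $r1, L8      | $r0=0 $r1=14 $r2=4 $r3=15  [TAKEN]
PC=2  addi  $r2, $r3, 9      | $r0=0 $r1=14 $r2=24 $r3=15
PC=8  xori  $r2, $r2, 11     | $r0=0 $r1=14 $r2=19 $r3=15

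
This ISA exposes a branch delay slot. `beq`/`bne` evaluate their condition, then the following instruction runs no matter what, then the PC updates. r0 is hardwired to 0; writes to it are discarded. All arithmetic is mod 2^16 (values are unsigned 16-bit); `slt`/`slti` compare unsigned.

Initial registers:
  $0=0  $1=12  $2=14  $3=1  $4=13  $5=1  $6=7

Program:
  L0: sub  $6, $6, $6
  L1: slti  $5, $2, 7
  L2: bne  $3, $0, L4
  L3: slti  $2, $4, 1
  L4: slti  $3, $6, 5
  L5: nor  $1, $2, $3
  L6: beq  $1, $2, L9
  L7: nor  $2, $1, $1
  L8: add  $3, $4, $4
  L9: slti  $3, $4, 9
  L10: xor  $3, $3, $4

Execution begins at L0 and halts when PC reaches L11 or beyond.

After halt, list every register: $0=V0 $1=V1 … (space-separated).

$0=0 $1=65534 $2=1 $3=13 $4=13 $5=0 $6=0

PC=0  sub  $6, $6, $6        | $0=0 $1=12 $2=14 $3=1 $4=13 $5=1 $6=0
PC=1  slti  $5, $2, 7        | $0=0 $1=12 $2=14 $3=1 $4=13 $5=0 $6=0
PC=2  bne  $3, $0, L4        | $0=0 $1=12 $2=14 $3=1 $4=13 $5=0 $6=0  [TAKEN]
PC=3  slti  $2, $4, 1        | $0=0 $1=12 $2=0 $3=1 $4=13 $5=0 $6=0
PC=4  slti  $3, $6, 5        | $0=0 $1=12 $2=0 $3=1 $4=13 $5=0 $6=0
PC=5  nor  $1, $2, $3        | $0=0 $1=65534 $2=0 $3=1 $4=13 $5=0 $6=0
PC=6  beq  $1, $2, L9        | $0=0 $1=65534 $2=0 $3=1 $4=13 $5=0 $6=0  [not taken]
PC=7  nor  $2, $1, $1        | $0=0 $1=65534 $2=1 $3=1 $4=13 $5=0 $6=0
PC=8  add  $3, $4, $4        | $0=0 $1=65534 $2=1 $3=26 $4=13 $5=0 $6=0
PC=9  slti  $3, $4, 9        | $0=0 $1=65534 $2=1 $3=0 $4=13 $5=0 $6=0
PC=10 xor  $3, $3, $4        | $0=0 $1=65534 $2=1 $3=13 $4=13 $5=0 $6=0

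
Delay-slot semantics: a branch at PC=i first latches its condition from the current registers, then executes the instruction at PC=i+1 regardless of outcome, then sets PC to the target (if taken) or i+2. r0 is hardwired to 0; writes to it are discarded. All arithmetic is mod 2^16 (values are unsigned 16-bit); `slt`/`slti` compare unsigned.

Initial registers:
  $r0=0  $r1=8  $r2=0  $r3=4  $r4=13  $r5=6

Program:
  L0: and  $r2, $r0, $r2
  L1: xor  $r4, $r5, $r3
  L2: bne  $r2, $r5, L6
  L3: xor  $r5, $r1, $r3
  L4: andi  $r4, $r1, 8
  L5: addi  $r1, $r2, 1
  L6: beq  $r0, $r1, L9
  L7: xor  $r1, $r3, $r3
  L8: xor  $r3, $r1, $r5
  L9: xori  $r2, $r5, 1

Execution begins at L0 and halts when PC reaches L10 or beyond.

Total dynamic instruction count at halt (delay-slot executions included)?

8

[0] and  $r2, $r0, $r2  →  {$r0:0, $r1:8, $r2:0, $r3:4, $r4:13, $r5:6}
[1] xor  $r4, $r5, $r3  →  {$r0:0, $r1:8, $r2:0, $r3:4, $r4:2, $r5:6}
[2] bne  $r2, $r5, L6  →  {$r0:0, $r1:8, $r2:0, $r3:4, $r4:2, $r5:6}  ⟨branch taken⟩
[3] xor  $r5, $r1, $r3  →  {$r0:0, $r1:8, $r2:0, $r3:4, $r4:2, $r5:12}
[6] beq  $r0, $r1, L9  →  {$r0:0, $r1:8, $r2:0, $r3:4, $r4:2, $r5:12}  ⟨branch fallthrough⟩
[7] xor  $r1, $r3, $r3  →  {$r0:0, $r1:0, $r2:0, $r3:4, $r4:2, $r5:12}
[8] xor  $r3, $r1, $r5  →  {$r0:0, $r1:0, $r2:0, $r3:12, $r4:2, $r5:12}
[9] xori  $r2, $r5, 1  →  {$r0:0, $r1:0, $r2:13, $r3:12, $r4:2, $r5:12}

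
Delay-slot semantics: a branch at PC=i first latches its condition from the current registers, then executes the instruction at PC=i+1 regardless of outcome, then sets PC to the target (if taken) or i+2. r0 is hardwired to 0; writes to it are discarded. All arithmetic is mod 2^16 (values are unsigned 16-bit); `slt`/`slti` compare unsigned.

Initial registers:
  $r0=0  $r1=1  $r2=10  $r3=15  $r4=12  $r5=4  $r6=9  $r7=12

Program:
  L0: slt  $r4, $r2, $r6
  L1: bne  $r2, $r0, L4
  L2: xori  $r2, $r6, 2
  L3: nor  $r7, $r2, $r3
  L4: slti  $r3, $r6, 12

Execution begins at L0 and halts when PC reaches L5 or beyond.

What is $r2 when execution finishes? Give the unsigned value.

#0 slt  $r4, $r2, $r6 ; 0/1/10/15/0/4/9/12
#1 bne  $r2, $r0, L4 ; 0/1/10/15/0/4/9/12 ; →target
#2 xori  $r2, $r6, 2 ; 0/1/11/15/0/4/9/12
#4 slti  $r3, $r6, 12 ; 0/1/11/1/0/4/9/12

11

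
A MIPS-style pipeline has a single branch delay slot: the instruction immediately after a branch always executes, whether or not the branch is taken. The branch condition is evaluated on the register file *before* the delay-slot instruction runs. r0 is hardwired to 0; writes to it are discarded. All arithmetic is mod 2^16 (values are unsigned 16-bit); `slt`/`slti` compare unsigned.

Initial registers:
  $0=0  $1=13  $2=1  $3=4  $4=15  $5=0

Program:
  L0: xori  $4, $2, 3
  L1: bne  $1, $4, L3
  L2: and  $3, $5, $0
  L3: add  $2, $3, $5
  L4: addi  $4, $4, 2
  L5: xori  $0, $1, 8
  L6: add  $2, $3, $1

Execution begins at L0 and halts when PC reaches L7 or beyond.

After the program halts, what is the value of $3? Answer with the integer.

PC=0  xori  $4, $2, 3        | $0=0 $1=13 $2=1 $3=4 $4=2 $5=0
PC=1  bne  $1, $4, L3        | $0=0 $1=13 $2=1 $3=4 $4=2 $5=0  [TAKEN]
PC=2  and  $3, $5, $0        | $0=0 $1=13 $2=1 $3=0 $4=2 $5=0
PC=3  add  $2, $3, $5        | $0=0 $1=13 $2=0 $3=0 $4=2 $5=0
PC=4  addi  $4, $4, 2        | $0=0 $1=13 $2=0 $3=0 $4=4 $5=0
PC=5  xori  $0, $1, 8        | $0=0 $1=13 $2=0 $3=0 $4=4 $5=0
PC=6  add  $2, $3, $1        | $0=0 $1=13 $2=13 $3=0 $4=4 $5=0

0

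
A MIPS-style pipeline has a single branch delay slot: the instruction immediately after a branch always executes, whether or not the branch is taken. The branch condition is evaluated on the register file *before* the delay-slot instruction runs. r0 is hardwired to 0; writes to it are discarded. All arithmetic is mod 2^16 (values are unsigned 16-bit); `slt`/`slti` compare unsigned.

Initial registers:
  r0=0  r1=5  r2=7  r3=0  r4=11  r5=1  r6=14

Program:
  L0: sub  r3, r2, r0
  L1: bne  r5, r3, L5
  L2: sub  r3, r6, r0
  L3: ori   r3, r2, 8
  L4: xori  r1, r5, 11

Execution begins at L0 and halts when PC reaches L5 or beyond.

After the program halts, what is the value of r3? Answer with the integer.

14

#0 sub  r3, r2, r0 ; 0/5/7/7/11/1/14
#1 bne  r5, r3, L5 ; 0/5/7/7/11/1/14 ; →target
#2 sub  r3, r6, r0 ; 0/5/7/14/11/1/14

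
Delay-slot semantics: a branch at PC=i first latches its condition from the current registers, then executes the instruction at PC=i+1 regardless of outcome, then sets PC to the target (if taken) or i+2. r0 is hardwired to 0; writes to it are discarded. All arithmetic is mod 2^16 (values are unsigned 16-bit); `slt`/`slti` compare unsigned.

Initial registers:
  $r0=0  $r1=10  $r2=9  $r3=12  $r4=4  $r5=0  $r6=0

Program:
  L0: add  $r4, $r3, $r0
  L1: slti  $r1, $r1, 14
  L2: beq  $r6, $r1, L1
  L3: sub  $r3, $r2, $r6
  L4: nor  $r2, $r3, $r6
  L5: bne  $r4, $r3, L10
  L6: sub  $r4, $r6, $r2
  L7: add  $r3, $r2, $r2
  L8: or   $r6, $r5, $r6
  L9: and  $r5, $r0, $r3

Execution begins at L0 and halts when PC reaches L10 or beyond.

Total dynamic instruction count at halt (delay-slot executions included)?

PC=0  add  $r4, $r3, $r0     | $r0=0 $r1=10 $r2=9 $r3=12 $r4=12 $r5=0 $r6=0
PC=1  slti  $r1, $r1, 14     | $r0=0 $r1=1 $r2=9 $r3=12 $r4=12 $r5=0 $r6=0
PC=2  beq  $r6, $r1, L1      | $r0=0 $r1=1 $r2=9 $r3=12 $r4=12 $r5=0 $r6=0  [not taken]
PC=3  sub  $r3, $r2, $r6     | $r0=0 $r1=1 $r2=9 $r3=9 $r4=12 $r5=0 $r6=0
PC=4  nor  $r2, $r3, $r6     | $r0=0 $r1=1 $r2=65526 $r3=9 $r4=12 $r5=0 $r6=0
PC=5  bne  $r4, $r3, L10     | $r0=0 $r1=1 $r2=65526 $r3=9 $r4=12 $r5=0 $r6=0  [TAKEN]
PC=6  sub  $r4, $r6, $r2     | $r0=0 $r1=1 $r2=65526 $r3=9 $r4=10 $r5=0 $r6=0

7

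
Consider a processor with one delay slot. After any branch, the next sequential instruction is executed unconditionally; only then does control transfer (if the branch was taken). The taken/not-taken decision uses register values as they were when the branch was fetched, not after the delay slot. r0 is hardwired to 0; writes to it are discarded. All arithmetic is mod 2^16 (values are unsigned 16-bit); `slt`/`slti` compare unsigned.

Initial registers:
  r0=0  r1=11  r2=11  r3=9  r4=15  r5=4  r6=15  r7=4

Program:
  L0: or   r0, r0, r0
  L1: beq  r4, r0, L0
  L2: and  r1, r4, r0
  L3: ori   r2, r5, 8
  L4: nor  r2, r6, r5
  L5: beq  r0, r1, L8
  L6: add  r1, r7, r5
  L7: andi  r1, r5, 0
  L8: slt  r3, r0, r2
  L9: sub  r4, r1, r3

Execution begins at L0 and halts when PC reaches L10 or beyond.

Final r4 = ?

7

PC=0  or   r0, r0, r0        | r0=0 r1=11 r2=11 r3=9 r4=15 r5=4 r6=15 r7=4
PC=1  beq  r4, r0, L0        | r0=0 r1=11 r2=11 r3=9 r4=15 r5=4 r6=15 r7=4  [not taken]
PC=2  and  r1, r4, r0        | r0=0 r1=0 r2=11 r3=9 r4=15 r5=4 r6=15 r7=4
PC=3  ori   r2, r5, 8        | r0=0 r1=0 r2=12 r3=9 r4=15 r5=4 r6=15 r7=4
PC=4  nor  r2, r6, r5        | r0=0 r1=0 r2=65520 r3=9 r4=15 r5=4 r6=15 r7=4
PC=5  beq  r0, r1, L8        | r0=0 r1=0 r2=65520 r3=9 r4=15 r5=4 r6=15 r7=4  [TAKEN]
PC=6  add  r1, r7, r5        | r0=0 r1=8 r2=65520 r3=9 r4=15 r5=4 r6=15 r7=4
PC=8  slt  r3, r0, r2        | r0=0 r1=8 r2=65520 r3=1 r4=15 r5=4 r6=15 r7=4
PC=9  sub  r4, r1, r3        | r0=0 r1=8 r2=65520 r3=1 r4=7 r5=4 r6=15 r7=4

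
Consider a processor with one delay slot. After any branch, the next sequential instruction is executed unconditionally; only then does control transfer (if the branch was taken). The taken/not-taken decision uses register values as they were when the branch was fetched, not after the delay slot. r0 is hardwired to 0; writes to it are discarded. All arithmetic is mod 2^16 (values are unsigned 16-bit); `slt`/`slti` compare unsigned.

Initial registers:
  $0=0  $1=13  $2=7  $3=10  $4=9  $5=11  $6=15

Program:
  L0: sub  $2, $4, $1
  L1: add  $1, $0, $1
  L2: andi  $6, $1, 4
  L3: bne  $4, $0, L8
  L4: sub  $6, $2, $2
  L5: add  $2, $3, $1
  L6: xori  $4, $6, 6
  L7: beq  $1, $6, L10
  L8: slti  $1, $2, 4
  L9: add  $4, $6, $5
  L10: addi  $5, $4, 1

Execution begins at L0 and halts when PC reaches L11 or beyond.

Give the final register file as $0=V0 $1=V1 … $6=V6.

$0=0 $1=0 $2=65532 $3=10 $4=11 $5=12 $6=0

[0] sub  $2, $4, $1  →  {$0:0, $1:13, $2:65532, $3:10, $4:9, $5:11, $6:15}
[1] add  $1, $0, $1  →  {$0:0, $1:13, $2:65532, $3:10, $4:9, $5:11, $6:15}
[2] andi  $6, $1, 4  →  {$0:0, $1:13, $2:65532, $3:10, $4:9, $5:11, $6:4}
[3] bne  $4, $0, L8  →  {$0:0, $1:13, $2:65532, $3:10, $4:9, $5:11, $6:4}  ⟨branch taken⟩
[4] sub  $6, $2, $2  →  {$0:0, $1:13, $2:65532, $3:10, $4:9, $5:11, $6:0}
[8] slti  $1, $2, 4  →  {$0:0, $1:0, $2:65532, $3:10, $4:9, $5:11, $6:0}
[9] add  $4, $6, $5  →  {$0:0, $1:0, $2:65532, $3:10, $4:11, $5:11, $6:0}
[10] addi  $5, $4, 1  →  {$0:0, $1:0, $2:65532, $3:10, $4:11, $5:12, $6:0}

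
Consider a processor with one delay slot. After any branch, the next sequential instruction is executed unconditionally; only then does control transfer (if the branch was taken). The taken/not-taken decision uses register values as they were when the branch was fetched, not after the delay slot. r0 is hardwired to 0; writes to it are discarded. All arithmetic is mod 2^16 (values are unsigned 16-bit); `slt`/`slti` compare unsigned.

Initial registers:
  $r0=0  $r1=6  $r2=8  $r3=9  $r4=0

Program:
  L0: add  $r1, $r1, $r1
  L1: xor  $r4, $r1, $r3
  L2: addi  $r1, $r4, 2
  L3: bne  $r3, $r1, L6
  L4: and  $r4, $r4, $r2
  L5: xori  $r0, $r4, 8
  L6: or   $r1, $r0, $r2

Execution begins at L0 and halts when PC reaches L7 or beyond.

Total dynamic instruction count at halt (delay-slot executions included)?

6

#0 add  $r1, $r1, $r1 ; 0/12/8/9/0
#1 xor  $r4, $r1, $r3 ; 0/12/8/9/5
#2 addi  $r1, $r4, 2 ; 0/7/8/9/5
#3 bne  $r3, $r1, L6 ; 0/7/8/9/5 ; →target
#4 and  $r4, $r4, $r2 ; 0/7/8/9/0
#6 or   $r1, $r0, $r2 ; 0/8/8/9/0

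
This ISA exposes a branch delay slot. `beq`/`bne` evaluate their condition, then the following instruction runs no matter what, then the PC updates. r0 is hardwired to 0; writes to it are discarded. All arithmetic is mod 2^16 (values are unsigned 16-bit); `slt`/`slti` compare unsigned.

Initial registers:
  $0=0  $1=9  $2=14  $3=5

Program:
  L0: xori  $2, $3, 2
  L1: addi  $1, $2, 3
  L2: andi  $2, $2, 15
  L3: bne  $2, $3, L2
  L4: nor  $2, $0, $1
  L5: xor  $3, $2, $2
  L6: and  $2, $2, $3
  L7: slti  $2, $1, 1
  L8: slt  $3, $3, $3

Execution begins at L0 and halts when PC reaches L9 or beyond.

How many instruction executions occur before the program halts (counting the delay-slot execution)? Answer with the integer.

#0 xori  $2, $3, 2 ; 0/9/7/5
#1 addi  $1, $2, 3 ; 0/10/7/5
#2 andi  $2, $2, 15 ; 0/10/7/5
#3 bne  $2, $3, L2 ; 0/10/7/5 ; →target
#4 nor  $2, $0, $1 ; 0/10/65525/5
#2 andi  $2, $2, 15 ; 0/10/5/5
#3 bne  $2, $3, L2 ; 0/10/5/5 ; →fallthru
#4 nor  $2, $0, $1 ; 0/10/65525/5
#5 xor  $3, $2, $2 ; 0/10/65525/0
#6 and  $2, $2, $3 ; 0/10/0/0
#7 slti  $2, $1, 1 ; 0/10/0/0
#8 slt  $3, $3, $3 ; 0/10/0/0

12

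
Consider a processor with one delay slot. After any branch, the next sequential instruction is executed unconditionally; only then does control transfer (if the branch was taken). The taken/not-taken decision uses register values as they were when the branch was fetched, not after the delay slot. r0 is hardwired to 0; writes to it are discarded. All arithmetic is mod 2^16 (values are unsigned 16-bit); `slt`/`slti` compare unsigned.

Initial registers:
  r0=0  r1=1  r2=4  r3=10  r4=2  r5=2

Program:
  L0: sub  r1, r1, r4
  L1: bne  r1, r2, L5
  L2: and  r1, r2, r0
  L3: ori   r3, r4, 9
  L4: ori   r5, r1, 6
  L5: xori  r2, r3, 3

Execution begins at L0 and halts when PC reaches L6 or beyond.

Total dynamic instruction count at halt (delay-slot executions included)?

[0] sub  r1, r1, r4  →  {r0:0, r1:65535, r2:4, r3:10, r4:2, r5:2}
[1] bne  r1, r2, L5  →  {r0:0, r1:65535, r2:4, r3:10, r4:2, r5:2}  ⟨branch taken⟩
[2] and  r1, r2, r0  →  {r0:0, r1:0, r2:4, r3:10, r4:2, r5:2}
[5] xori  r2, r3, 3  →  {r0:0, r1:0, r2:9, r3:10, r4:2, r5:2}

4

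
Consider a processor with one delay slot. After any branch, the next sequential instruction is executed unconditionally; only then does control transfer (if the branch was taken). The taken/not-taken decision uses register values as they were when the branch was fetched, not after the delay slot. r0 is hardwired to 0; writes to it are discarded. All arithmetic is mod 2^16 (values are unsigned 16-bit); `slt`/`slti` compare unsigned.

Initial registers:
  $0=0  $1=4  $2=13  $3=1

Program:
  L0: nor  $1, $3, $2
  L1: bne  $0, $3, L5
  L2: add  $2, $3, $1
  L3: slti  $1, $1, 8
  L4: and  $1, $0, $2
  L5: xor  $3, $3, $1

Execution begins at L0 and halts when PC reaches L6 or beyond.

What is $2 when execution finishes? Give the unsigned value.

65523

  step pc=0: nor  $1, $3, $2  regs=(0,65522,13,1)
  step pc=1: bne  $0, $3, L5  cond=T  regs=(0,65522,13,1)
  step pc=2: add  $2, $3, $1  regs=(0,65522,65523,1)
  step pc=5: xor  $3, $3, $1  regs=(0,65522,65523,65523)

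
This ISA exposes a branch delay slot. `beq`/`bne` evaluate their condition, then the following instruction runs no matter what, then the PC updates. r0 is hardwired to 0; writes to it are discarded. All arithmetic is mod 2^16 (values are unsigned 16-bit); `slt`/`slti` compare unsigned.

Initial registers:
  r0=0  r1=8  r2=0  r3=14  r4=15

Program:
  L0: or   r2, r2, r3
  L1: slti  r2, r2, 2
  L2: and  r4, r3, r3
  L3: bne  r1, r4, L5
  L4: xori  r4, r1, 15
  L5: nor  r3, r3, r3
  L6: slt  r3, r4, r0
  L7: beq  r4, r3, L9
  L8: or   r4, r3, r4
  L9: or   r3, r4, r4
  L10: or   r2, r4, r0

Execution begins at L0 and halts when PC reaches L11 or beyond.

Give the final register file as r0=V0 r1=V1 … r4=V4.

r0=0 r1=8 r2=7 r3=7 r4=7

#0 or   r2, r2, r3 ; 0/8/14/14/15
#1 slti  r2, r2, 2 ; 0/8/0/14/15
#2 and  r4, r3, r3 ; 0/8/0/14/14
#3 bne  r1, r4, L5 ; 0/8/0/14/14 ; →target
#4 xori  r4, r1, 15 ; 0/8/0/14/7
#5 nor  r3, r3, r3 ; 0/8/0/65521/7
#6 slt  r3, r4, r0 ; 0/8/0/0/7
#7 beq  r4, r3, L9 ; 0/8/0/0/7 ; →fallthru
#8 or   r4, r3, r4 ; 0/8/0/0/7
#9 or   r3, r4, r4 ; 0/8/0/7/7
#10 or   r2, r4, r0 ; 0/8/7/7/7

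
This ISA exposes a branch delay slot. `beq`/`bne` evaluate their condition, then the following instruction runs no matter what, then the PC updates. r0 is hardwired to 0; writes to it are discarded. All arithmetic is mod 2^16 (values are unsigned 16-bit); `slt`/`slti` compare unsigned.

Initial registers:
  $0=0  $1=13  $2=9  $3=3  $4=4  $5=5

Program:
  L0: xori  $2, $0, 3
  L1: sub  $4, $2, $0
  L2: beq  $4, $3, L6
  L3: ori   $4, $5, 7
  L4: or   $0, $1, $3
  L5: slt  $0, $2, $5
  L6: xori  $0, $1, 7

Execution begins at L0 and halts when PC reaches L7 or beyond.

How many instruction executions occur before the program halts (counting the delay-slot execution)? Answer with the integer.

5

  step pc=0: xori  $2, $0, 3  regs=(0,13,3,3,4,5)
  step pc=1: sub  $4, $2, $0  regs=(0,13,3,3,3,5)
  step pc=2: beq  $4, $3, L6  cond=T  regs=(0,13,3,3,3,5)
  step pc=3: ori   $4, $5, 7  regs=(0,13,3,3,7,5)
  step pc=6: xori  $0, $1, 7  regs=(0,13,3,3,7,5)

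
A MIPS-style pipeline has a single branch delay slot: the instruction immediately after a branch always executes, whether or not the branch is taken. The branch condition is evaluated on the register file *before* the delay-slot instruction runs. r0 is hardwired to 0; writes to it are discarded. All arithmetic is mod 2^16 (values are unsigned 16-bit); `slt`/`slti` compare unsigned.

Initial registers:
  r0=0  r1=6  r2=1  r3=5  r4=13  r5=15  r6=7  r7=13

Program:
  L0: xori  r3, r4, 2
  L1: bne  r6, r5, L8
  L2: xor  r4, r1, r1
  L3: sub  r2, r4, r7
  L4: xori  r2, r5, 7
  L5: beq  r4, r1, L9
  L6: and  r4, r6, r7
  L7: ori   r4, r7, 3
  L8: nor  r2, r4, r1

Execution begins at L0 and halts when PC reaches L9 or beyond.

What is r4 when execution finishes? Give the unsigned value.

0

PC=0  xori  r3, r4, 2        | r0=0 r1=6 r2=1 r3=15 r4=13 r5=15 r6=7 r7=13
PC=1  bne  r6, r5, L8        | r0=0 r1=6 r2=1 r3=15 r4=13 r5=15 r6=7 r7=13  [TAKEN]
PC=2  xor  r4, r1, r1        | r0=0 r1=6 r2=1 r3=15 r4=0 r5=15 r6=7 r7=13
PC=8  nor  r2, r4, r1        | r0=0 r1=6 r2=65529 r3=15 r4=0 r5=15 r6=7 r7=13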